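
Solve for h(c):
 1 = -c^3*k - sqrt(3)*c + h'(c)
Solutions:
 h(c) = C1 + c^4*k/4 + sqrt(3)*c^2/2 + c


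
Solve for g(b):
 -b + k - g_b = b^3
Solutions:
 g(b) = C1 - b^4/4 - b^2/2 + b*k


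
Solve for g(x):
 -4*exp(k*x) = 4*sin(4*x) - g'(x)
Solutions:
 g(x) = C1 - cos(4*x) + 4*exp(k*x)/k


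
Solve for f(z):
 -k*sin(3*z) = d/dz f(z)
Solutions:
 f(z) = C1 + k*cos(3*z)/3


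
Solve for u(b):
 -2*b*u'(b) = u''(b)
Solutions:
 u(b) = C1 + C2*erf(b)


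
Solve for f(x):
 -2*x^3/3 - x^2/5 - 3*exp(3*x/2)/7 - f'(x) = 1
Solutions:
 f(x) = C1 - x^4/6 - x^3/15 - x - 2*exp(3*x/2)/7


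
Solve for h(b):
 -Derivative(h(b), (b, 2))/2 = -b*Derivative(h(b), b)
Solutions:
 h(b) = C1 + C2*erfi(b)


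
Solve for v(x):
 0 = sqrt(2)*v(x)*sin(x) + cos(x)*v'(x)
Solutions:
 v(x) = C1*cos(x)^(sqrt(2))


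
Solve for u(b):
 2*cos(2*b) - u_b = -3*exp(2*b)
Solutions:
 u(b) = C1 + 3*exp(2*b)/2 + sin(2*b)


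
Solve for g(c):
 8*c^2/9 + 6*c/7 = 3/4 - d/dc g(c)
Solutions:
 g(c) = C1 - 8*c^3/27 - 3*c^2/7 + 3*c/4


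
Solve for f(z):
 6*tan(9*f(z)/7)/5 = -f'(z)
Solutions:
 f(z) = -7*asin(C1*exp(-54*z/35))/9 + 7*pi/9
 f(z) = 7*asin(C1*exp(-54*z/35))/9


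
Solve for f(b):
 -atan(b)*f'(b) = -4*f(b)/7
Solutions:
 f(b) = C1*exp(4*Integral(1/atan(b), b)/7)


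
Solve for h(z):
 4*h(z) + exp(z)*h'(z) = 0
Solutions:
 h(z) = C1*exp(4*exp(-z))


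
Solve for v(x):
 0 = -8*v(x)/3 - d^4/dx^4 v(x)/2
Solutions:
 v(x) = (C1*sin(sqrt(2)*3^(3/4)*x/3) + C2*cos(sqrt(2)*3^(3/4)*x/3))*exp(-sqrt(2)*3^(3/4)*x/3) + (C3*sin(sqrt(2)*3^(3/4)*x/3) + C4*cos(sqrt(2)*3^(3/4)*x/3))*exp(sqrt(2)*3^(3/4)*x/3)


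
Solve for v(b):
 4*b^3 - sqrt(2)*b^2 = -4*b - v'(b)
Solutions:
 v(b) = C1 - b^4 + sqrt(2)*b^3/3 - 2*b^2


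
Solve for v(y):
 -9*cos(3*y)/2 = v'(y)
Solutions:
 v(y) = C1 - 3*sin(3*y)/2


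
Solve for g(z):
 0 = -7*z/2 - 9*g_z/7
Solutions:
 g(z) = C1 - 49*z^2/36


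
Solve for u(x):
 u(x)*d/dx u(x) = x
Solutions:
 u(x) = -sqrt(C1 + x^2)
 u(x) = sqrt(C1 + x^2)


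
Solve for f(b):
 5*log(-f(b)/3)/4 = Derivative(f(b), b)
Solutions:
 -4*Integral(1/(log(-_y) - log(3)), (_y, f(b)))/5 = C1 - b


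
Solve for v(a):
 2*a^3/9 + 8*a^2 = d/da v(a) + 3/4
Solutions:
 v(a) = C1 + a^4/18 + 8*a^3/3 - 3*a/4


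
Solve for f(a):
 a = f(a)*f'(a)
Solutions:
 f(a) = -sqrt(C1 + a^2)
 f(a) = sqrt(C1 + a^2)


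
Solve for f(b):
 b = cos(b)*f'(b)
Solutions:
 f(b) = C1 + Integral(b/cos(b), b)


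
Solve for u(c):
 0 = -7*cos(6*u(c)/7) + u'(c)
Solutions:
 -7*c - 7*log(sin(6*u(c)/7) - 1)/12 + 7*log(sin(6*u(c)/7) + 1)/12 = C1


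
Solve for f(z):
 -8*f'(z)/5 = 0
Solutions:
 f(z) = C1


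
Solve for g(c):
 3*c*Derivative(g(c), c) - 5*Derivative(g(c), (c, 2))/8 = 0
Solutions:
 g(c) = C1 + C2*erfi(2*sqrt(15)*c/5)


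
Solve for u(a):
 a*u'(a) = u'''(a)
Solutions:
 u(a) = C1 + Integral(C2*airyai(a) + C3*airybi(a), a)


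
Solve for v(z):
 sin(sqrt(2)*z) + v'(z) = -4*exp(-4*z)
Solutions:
 v(z) = C1 + sqrt(2)*cos(sqrt(2)*z)/2 + exp(-4*z)


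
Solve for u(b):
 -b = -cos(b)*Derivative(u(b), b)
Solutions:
 u(b) = C1 + Integral(b/cos(b), b)


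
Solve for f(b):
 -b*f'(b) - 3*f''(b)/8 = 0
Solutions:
 f(b) = C1 + C2*erf(2*sqrt(3)*b/3)


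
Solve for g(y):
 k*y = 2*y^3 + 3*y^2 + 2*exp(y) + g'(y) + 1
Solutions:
 g(y) = C1 + k*y^2/2 - y^4/2 - y^3 - y - 2*exp(y)


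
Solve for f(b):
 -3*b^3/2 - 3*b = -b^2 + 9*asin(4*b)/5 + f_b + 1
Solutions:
 f(b) = C1 - 3*b^4/8 + b^3/3 - 3*b^2/2 - 9*b*asin(4*b)/5 - b - 9*sqrt(1 - 16*b^2)/20


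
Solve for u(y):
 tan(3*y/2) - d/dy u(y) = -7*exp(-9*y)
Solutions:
 u(y) = C1 + log(tan(3*y/2)^2 + 1)/3 - 7*exp(-9*y)/9


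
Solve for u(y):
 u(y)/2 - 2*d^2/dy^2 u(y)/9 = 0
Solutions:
 u(y) = C1*exp(-3*y/2) + C2*exp(3*y/2)


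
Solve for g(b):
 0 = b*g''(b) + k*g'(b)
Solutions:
 g(b) = C1 + b^(1 - re(k))*(C2*sin(log(b)*Abs(im(k))) + C3*cos(log(b)*im(k)))


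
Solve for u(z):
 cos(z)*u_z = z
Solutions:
 u(z) = C1 + Integral(z/cos(z), z)


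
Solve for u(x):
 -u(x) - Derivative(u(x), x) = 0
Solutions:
 u(x) = C1*exp(-x)


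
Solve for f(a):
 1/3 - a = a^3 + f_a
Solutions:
 f(a) = C1 - a^4/4 - a^2/2 + a/3


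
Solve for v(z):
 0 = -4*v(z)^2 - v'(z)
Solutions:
 v(z) = 1/(C1 + 4*z)


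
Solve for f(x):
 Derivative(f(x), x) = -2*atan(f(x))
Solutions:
 Integral(1/atan(_y), (_y, f(x))) = C1 - 2*x


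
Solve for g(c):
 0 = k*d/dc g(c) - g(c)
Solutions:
 g(c) = C1*exp(c/k)


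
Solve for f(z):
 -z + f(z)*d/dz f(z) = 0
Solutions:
 f(z) = -sqrt(C1 + z^2)
 f(z) = sqrt(C1 + z^2)


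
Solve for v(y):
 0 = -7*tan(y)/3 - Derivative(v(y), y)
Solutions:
 v(y) = C1 + 7*log(cos(y))/3


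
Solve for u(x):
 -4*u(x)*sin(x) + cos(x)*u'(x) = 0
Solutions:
 u(x) = C1/cos(x)^4


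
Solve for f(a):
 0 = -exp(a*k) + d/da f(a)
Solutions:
 f(a) = C1 + exp(a*k)/k


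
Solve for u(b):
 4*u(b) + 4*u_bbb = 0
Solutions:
 u(b) = C3*exp(-b) + (C1*sin(sqrt(3)*b/2) + C2*cos(sqrt(3)*b/2))*exp(b/2)


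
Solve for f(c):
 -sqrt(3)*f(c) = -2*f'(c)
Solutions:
 f(c) = C1*exp(sqrt(3)*c/2)


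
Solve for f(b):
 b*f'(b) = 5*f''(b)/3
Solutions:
 f(b) = C1 + C2*erfi(sqrt(30)*b/10)


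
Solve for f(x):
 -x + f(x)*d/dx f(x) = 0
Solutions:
 f(x) = -sqrt(C1 + x^2)
 f(x) = sqrt(C1 + x^2)


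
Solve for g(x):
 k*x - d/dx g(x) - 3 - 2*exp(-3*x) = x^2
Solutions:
 g(x) = C1 + k*x^2/2 - x^3/3 - 3*x + 2*exp(-3*x)/3


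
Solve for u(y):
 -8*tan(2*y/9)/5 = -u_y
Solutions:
 u(y) = C1 - 36*log(cos(2*y/9))/5


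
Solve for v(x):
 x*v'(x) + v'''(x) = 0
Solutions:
 v(x) = C1 + Integral(C2*airyai(-x) + C3*airybi(-x), x)


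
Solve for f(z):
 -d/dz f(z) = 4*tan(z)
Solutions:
 f(z) = C1 + 4*log(cos(z))


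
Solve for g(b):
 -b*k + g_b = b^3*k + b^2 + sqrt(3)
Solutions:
 g(b) = C1 + b^4*k/4 + b^3/3 + b^2*k/2 + sqrt(3)*b


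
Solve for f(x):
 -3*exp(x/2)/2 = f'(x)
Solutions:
 f(x) = C1 - 3*exp(x/2)


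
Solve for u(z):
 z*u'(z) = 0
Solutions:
 u(z) = C1


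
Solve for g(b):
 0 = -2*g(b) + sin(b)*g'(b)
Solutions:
 g(b) = C1*(cos(b) - 1)/(cos(b) + 1)


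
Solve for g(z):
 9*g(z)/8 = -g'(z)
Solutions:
 g(z) = C1*exp(-9*z/8)


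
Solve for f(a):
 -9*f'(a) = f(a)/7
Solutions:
 f(a) = C1*exp(-a/63)


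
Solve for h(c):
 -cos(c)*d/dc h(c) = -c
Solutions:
 h(c) = C1 + Integral(c/cos(c), c)


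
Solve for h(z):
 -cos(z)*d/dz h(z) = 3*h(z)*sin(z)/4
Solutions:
 h(z) = C1*cos(z)^(3/4)


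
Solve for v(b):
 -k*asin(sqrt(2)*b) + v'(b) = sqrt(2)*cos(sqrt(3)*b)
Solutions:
 v(b) = C1 + k*(b*asin(sqrt(2)*b) + sqrt(2)*sqrt(1 - 2*b^2)/2) + sqrt(6)*sin(sqrt(3)*b)/3


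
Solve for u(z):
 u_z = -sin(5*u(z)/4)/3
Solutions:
 z/3 + 2*log(cos(5*u(z)/4) - 1)/5 - 2*log(cos(5*u(z)/4) + 1)/5 = C1


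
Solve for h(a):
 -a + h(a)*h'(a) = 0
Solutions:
 h(a) = -sqrt(C1 + a^2)
 h(a) = sqrt(C1 + a^2)


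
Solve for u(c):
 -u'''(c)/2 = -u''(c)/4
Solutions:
 u(c) = C1 + C2*c + C3*exp(c/2)


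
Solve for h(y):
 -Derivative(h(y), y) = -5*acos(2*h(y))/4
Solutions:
 Integral(1/acos(2*_y), (_y, h(y))) = C1 + 5*y/4


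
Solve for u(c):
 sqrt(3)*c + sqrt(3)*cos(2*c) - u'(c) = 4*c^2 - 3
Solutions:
 u(c) = C1 - 4*c^3/3 + sqrt(3)*c^2/2 + 3*c + sqrt(3)*sin(2*c)/2


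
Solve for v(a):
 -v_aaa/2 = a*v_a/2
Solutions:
 v(a) = C1 + Integral(C2*airyai(-a) + C3*airybi(-a), a)


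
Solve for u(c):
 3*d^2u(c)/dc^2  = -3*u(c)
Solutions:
 u(c) = C1*sin(c) + C2*cos(c)


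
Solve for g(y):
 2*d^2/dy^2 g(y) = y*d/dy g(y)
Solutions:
 g(y) = C1 + C2*erfi(y/2)


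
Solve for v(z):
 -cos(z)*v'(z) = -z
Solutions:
 v(z) = C1 + Integral(z/cos(z), z)


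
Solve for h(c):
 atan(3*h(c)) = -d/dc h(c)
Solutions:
 Integral(1/atan(3*_y), (_y, h(c))) = C1 - c


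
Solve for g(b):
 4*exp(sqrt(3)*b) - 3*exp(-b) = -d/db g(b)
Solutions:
 g(b) = C1 - 4*sqrt(3)*exp(sqrt(3)*b)/3 - 3*exp(-b)


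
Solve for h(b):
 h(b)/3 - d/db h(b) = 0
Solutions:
 h(b) = C1*exp(b/3)


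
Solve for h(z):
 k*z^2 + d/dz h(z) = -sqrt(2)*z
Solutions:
 h(z) = C1 - k*z^3/3 - sqrt(2)*z^2/2


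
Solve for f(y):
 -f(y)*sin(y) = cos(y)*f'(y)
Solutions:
 f(y) = C1*cos(y)


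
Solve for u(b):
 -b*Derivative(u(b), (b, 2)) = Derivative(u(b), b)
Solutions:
 u(b) = C1 + C2*log(b)


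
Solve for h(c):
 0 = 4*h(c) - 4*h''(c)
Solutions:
 h(c) = C1*exp(-c) + C2*exp(c)


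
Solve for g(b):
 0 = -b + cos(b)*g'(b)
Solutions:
 g(b) = C1 + Integral(b/cos(b), b)


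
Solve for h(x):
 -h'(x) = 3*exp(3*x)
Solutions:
 h(x) = C1 - exp(3*x)


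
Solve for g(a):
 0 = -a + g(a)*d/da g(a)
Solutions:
 g(a) = -sqrt(C1 + a^2)
 g(a) = sqrt(C1 + a^2)


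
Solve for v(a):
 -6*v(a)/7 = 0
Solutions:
 v(a) = 0


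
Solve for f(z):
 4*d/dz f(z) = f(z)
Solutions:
 f(z) = C1*exp(z/4)


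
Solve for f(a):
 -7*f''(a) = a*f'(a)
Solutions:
 f(a) = C1 + C2*erf(sqrt(14)*a/14)


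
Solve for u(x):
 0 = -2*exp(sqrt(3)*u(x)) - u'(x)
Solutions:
 u(x) = sqrt(3)*(2*log(1/(C1 + 2*x)) - log(3))/6


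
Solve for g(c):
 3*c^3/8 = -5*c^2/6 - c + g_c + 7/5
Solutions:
 g(c) = C1 + 3*c^4/32 + 5*c^3/18 + c^2/2 - 7*c/5


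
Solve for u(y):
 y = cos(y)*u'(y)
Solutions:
 u(y) = C1 + Integral(y/cos(y), y)


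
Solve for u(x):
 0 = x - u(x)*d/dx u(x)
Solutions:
 u(x) = -sqrt(C1 + x^2)
 u(x) = sqrt(C1 + x^2)


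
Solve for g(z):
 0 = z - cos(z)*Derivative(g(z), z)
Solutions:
 g(z) = C1 + Integral(z/cos(z), z)


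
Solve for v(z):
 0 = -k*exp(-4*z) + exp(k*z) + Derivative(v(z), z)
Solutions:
 v(z) = C1 - k*exp(-4*z)/4 - exp(k*z)/k


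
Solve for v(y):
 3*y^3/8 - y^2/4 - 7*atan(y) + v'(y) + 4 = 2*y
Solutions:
 v(y) = C1 - 3*y^4/32 + y^3/12 + y^2 + 7*y*atan(y) - 4*y - 7*log(y^2 + 1)/2


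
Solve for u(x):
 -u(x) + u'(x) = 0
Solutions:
 u(x) = C1*exp(x)


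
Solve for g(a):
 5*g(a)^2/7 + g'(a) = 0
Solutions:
 g(a) = 7/(C1 + 5*a)


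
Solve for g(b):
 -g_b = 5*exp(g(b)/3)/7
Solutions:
 g(b) = 3*log(1/(C1 + 5*b)) + 3*log(21)


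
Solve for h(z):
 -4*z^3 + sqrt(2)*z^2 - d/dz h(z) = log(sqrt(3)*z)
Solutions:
 h(z) = C1 - z^4 + sqrt(2)*z^3/3 - z*log(z) - z*log(3)/2 + z


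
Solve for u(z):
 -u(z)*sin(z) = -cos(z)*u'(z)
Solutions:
 u(z) = C1/cos(z)


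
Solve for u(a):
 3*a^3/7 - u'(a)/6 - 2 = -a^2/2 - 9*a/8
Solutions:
 u(a) = C1 + 9*a^4/14 + a^3 + 27*a^2/8 - 12*a


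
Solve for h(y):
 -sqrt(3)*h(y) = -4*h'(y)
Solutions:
 h(y) = C1*exp(sqrt(3)*y/4)


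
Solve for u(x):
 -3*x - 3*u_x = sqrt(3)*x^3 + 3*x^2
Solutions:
 u(x) = C1 - sqrt(3)*x^4/12 - x^3/3 - x^2/2


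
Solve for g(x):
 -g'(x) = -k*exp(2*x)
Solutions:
 g(x) = C1 + k*exp(2*x)/2


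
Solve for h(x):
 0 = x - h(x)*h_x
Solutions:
 h(x) = -sqrt(C1 + x^2)
 h(x) = sqrt(C1 + x^2)


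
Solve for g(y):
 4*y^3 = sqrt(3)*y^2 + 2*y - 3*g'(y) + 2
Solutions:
 g(y) = C1 - y^4/3 + sqrt(3)*y^3/9 + y^2/3 + 2*y/3


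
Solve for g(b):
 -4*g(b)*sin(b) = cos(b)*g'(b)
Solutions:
 g(b) = C1*cos(b)^4


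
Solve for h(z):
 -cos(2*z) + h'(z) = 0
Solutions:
 h(z) = C1 + sin(2*z)/2


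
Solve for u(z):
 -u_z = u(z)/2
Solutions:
 u(z) = C1*exp(-z/2)


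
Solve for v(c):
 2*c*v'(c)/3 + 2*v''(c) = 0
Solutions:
 v(c) = C1 + C2*erf(sqrt(6)*c/6)


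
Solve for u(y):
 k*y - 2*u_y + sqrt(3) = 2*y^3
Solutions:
 u(y) = C1 + k*y^2/4 - y^4/4 + sqrt(3)*y/2


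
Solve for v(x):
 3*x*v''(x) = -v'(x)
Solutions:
 v(x) = C1 + C2*x^(2/3)


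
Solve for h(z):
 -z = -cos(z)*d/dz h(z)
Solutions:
 h(z) = C1 + Integral(z/cos(z), z)


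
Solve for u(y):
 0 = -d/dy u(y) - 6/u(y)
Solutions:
 u(y) = -sqrt(C1 - 12*y)
 u(y) = sqrt(C1 - 12*y)


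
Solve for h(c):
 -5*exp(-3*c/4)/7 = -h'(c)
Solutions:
 h(c) = C1 - 20*exp(-3*c/4)/21


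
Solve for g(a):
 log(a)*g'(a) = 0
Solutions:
 g(a) = C1


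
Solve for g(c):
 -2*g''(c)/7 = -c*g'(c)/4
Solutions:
 g(c) = C1 + C2*erfi(sqrt(7)*c/4)


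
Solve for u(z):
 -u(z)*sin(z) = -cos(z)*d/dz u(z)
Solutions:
 u(z) = C1/cos(z)


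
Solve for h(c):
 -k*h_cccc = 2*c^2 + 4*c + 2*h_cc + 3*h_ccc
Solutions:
 h(c) = C1 + C2*c + C3*exp(c*(sqrt(9 - 8*k) - 3)/(2*k)) + C4*exp(-c*(sqrt(9 - 8*k) + 3)/(2*k)) - c^4/12 + c^3/6 + c^2*(2*k - 3)/4


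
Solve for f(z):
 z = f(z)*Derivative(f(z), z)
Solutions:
 f(z) = -sqrt(C1 + z^2)
 f(z) = sqrt(C1 + z^2)


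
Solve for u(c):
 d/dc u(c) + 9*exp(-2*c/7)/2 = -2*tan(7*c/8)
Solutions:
 u(c) = C1 - 8*log(tan(7*c/8)^2 + 1)/7 + 63*exp(-2*c/7)/4


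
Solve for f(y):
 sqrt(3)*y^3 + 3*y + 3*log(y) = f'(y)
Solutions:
 f(y) = C1 + sqrt(3)*y^4/4 + 3*y^2/2 + 3*y*log(y) - 3*y


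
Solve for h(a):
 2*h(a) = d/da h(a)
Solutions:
 h(a) = C1*exp(2*a)


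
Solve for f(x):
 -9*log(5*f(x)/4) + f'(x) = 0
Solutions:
 Integral(1/(-log(_y) - log(5) + 2*log(2)), (_y, f(x)))/9 = C1 - x


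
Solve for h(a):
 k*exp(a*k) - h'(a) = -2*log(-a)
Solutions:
 h(a) = C1 + 2*a*log(-a) - 2*a + exp(a*k)


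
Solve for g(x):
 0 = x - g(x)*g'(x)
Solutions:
 g(x) = -sqrt(C1 + x^2)
 g(x) = sqrt(C1 + x^2)


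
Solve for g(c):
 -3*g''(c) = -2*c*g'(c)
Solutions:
 g(c) = C1 + C2*erfi(sqrt(3)*c/3)


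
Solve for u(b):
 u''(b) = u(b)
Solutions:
 u(b) = C1*exp(-b) + C2*exp(b)


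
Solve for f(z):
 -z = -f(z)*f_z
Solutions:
 f(z) = -sqrt(C1 + z^2)
 f(z) = sqrt(C1 + z^2)


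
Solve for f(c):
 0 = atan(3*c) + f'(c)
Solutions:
 f(c) = C1 - c*atan(3*c) + log(9*c^2 + 1)/6


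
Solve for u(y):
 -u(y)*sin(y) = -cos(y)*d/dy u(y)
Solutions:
 u(y) = C1/cos(y)


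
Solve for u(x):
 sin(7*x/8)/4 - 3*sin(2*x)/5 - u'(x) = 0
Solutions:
 u(x) = C1 - 2*cos(7*x/8)/7 + 3*cos(2*x)/10


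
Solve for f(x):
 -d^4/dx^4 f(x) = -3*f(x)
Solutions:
 f(x) = C1*exp(-3^(1/4)*x) + C2*exp(3^(1/4)*x) + C3*sin(3^(1/4)*x) + C4*cos(3^(1/4)*x)


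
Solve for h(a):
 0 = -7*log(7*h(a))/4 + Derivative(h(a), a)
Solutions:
 -4*Integral(1/(log(_y) + log(7)), (_y, h(a)))/7 = C1 - a


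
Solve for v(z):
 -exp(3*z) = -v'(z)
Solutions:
 v(z) = C1 + exp(3*z)/3


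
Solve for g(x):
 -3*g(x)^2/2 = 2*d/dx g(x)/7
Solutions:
 g(x) = 4/(C1 + 21*x)


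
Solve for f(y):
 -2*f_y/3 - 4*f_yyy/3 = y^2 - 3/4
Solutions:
 f(y) = C1 + C2*sin(sqrt(2)*y/2) + C3*cos(sqrt(2)*y/2) - y^3/2 + 57*y/8


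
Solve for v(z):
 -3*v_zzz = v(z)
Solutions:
 v(z) = C3*exp(-3^(2/3)*z/3) + (C1*sin(3^(1/6)*z/2) + C2*cos(3^(1/6)*z/2))*exp(3^(2/3)*z/6)


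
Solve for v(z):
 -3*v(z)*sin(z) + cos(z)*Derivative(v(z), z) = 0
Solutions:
 v(z) = C1/cos(z)^3


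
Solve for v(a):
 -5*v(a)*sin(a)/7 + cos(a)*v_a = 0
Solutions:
 v(a) = C1/cos(a)^(5/7)


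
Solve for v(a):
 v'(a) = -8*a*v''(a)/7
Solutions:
 v(a) = C1 + C2*a^(1/8)


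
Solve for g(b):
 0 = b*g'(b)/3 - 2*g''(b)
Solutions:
 g(b) = C1 + C2*erfi(sqrt(3)*b/6)


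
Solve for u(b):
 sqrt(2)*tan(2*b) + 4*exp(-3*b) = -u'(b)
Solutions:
 u(b) = C1 - sqrt(2)*log(tan(2*b)^2 + 1)/4 + 4*exp(-3*b)/3


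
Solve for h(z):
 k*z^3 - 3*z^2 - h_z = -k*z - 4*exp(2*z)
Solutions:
 h(z) = C1 + k*z^4/4 + k*z^2/2 - z^3 + 2*exp(2*z)


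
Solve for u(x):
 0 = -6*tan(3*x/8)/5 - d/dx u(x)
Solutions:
 u(x) = C1 + 16*log(cos(3*x/8))/5


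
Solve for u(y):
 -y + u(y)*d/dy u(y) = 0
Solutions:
 u(y) = -sqrt(C1 + y^2)
 u(y) = sqrt(C1 + y^2)


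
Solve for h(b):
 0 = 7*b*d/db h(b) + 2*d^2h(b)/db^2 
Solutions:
 h(b) = C1 + C2*erf(sqrt(7)*b/2)


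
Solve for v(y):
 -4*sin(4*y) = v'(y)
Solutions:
 v(y) = C1 + cos(4*y)


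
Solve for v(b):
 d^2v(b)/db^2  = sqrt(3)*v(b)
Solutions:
 v(b) = C1*exp(-3^(1/4)*b) + C2*exp(3^(1/4)*b)


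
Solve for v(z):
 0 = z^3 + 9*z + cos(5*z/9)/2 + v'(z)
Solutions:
 v(z) = C1 - z^4/4 - 9*z^2/2 - 9*sin(5*z/9)/10


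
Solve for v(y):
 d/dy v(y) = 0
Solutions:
 v(y) = C1


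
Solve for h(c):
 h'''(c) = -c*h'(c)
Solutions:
 h(c) = C1 + Integral(C2*airyai(-c) + C3*airybi(-c), c)


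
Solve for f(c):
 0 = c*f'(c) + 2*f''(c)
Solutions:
 f(c) = C1 + C2*erf(c/2)


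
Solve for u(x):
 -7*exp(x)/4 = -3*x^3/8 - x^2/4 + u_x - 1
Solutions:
 u(x) = C1 + 3*x^4/32 + x^3/12 + x - 7*exp(x)/4


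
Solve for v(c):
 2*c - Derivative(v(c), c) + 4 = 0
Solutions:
 v(c) = C1 + c^2 + 4*c


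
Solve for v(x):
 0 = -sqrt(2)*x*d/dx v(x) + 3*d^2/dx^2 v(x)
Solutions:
 v(x) = C1 + C2*erfi(2^(3/4)*sqrt(3)*x/6)


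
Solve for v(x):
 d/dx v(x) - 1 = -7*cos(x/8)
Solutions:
 v(x) = C1 + x - 56*sin(x/8)


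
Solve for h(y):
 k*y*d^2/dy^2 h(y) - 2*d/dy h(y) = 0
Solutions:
 h(y) = C1 + y^(((re(k) + 2)*re(k) + im(k)^2)/(re(k)^2 + im(k)^2))*(C2*sin(2*log(y)*Abs(im(k))/(re(k)^2 + im(k)^2)) + C3*cos(2*log(y)*im(k)/(re(k)^2 + im(k)^2)))


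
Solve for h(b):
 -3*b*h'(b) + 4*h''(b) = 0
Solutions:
 h(b) = C1 + C2*erfi(sqrt(6)*b/4)


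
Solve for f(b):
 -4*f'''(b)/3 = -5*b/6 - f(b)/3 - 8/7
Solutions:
 f(b) = C3*exp(2^(1/3)*b/2) - 5*b/2 + (C1*sin(2^(1/3)*sqrt(3)*b/4) + C2*cos(2^(1/3)*sqrt(3)*b/4))*exp(-2^(1/3)*b/4) - 24/7


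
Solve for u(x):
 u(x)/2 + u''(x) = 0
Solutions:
 u(x) = C1*sin(sqrt(2)*x/2) + C2*cos(sqrt(2)*x/2)


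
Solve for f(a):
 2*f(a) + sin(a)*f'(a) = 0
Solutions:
 f(a) = C1*(cos(a) + 1)/(cos(a) - 1)


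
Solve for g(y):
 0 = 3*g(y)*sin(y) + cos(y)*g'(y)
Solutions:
 g(y) = C1*cos(y)^3


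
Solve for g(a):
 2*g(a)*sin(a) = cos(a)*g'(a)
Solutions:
 g(a) = C1/cos(a)^2


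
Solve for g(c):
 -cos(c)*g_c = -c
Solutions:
 g(c) = C1 + Integral(c/cos(c), c)


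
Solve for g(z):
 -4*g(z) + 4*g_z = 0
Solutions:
 g(z) = C1*exp(z)


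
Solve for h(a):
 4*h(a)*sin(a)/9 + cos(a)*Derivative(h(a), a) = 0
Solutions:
 h(a) = C1*cos(a)^(4/9)


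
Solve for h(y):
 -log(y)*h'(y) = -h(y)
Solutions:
 h(y) = C1*exp(li(y))


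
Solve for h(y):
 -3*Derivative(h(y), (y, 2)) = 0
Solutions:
 h(y) = C1 + C2*y


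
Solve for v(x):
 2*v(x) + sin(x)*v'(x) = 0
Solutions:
 v(x) = C1*(cos(x) + 1)/(cos(x) - 1)


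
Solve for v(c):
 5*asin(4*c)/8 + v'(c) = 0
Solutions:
 v(c) = C1 - 5*c*asin(4*c)/8 - 5*sqrt(1 - 16*c^2)/32


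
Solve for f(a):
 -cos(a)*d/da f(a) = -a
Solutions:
 f(a) = C1 + Integral(a/cos(a), a)


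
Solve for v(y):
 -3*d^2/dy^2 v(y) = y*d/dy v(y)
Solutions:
 v(y) = C1 + C2*erf(sqrt(6)*y/6)


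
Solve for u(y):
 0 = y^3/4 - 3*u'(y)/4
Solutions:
 u(y) = C1 + y^4/12


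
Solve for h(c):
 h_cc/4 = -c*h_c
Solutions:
 h(c) = C1 + C2*erf(sqrt(2)*c)


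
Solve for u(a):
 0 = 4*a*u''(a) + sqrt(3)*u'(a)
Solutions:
 u(a) = C1 + C2*a^(1 - sqrt(3)/4)


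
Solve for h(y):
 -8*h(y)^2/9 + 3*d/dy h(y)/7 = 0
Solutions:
 h(y) = -27/(C1 + 56*y)


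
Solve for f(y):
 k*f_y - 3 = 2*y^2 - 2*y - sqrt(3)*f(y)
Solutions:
 f(y) = C1*exp(-sqrt(3)*y/k) + 4*sqrt(3)*k^2/9 - 4*k*y/3 + 2*k/3 + 2*sqrt(3)*y^2/3 - 2*sqrt(3)*y/3 + sqrt(3)


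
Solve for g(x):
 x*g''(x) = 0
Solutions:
 g(x) = C1 + C2*x


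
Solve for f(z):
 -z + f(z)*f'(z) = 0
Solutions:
 f(z) = -sqrt(C1 + z^2)
 f(z) = sqrt(C1 + z^2)


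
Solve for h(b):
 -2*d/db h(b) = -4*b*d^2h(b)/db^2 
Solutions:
 h(b) = C1 + C2*b^(3/2)


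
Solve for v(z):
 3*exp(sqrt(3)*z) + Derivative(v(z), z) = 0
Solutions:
 v(z) = C1 - sqrt(3)*exp(sqrt(3)*z)


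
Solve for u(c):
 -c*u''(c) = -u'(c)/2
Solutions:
 u(c) = C1 + C2*c^(3/2)


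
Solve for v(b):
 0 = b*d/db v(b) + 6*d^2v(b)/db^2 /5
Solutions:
 v(b) = C1 + C2*erf(sqrt(15)*b/6)


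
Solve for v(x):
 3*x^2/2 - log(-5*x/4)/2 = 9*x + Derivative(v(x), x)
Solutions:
 v(x) = C1 + x^3/2 - 9*x^2/2 - x*log(-x)/2 + x*(-log(5)/2 + 1/2 + log(2))


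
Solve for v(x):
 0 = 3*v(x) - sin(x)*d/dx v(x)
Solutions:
 v(x) = C1*(cos(x) - 1)^(3/2)/(cos(x) + 1)^(3/2)


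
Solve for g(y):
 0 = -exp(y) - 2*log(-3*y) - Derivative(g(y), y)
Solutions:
 g(y) = C1 - 2*y*log(-y) + 2*y*(1 - log(3)) - exp(y)


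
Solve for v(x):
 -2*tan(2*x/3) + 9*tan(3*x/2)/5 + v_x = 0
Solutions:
 v(x) = C1 - 3*log(cos(2*x/3)) + 6*log(cos(3*x/2))/5


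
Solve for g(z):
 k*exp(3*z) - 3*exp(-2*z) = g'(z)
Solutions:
 g(z) = C1 + k*exp(3*z)/3 + 3*exp(-2*z)/2


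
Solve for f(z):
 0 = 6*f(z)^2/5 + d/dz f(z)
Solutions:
 f(z) = 5/(C1 + 6*z)


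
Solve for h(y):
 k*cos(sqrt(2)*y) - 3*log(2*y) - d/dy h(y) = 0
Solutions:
 h(y) = C1 + sqrt(2)*k*sin(sqrt(2)*y)/2 - 3*y*log(y) - 3*y*log(2) + 3*y


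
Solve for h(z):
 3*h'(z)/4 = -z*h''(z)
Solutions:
 h(z) = C1 + C2*z^(1/4)


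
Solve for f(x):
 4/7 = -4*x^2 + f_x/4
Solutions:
 f(x) = C1 + 16*x^3/3 + 16*x/7


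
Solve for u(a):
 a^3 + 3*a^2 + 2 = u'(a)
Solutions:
 u(a) = C1 + a^4/4 + a^3 + 2*a


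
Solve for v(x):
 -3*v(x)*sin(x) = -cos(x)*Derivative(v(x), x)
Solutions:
 v(x) = C1/cos(x)^3


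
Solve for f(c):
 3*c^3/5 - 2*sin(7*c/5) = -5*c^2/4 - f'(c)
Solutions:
 f(c) = C1 - 3*c^4/20 - 5*c^3/12 - 10*cos(7*c/5)/7


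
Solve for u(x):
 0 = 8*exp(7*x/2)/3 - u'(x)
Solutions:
 u(x) = C1 + 16*exp(7*x/2)/21


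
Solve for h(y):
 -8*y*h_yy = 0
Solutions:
 h(y) = C1 + C2*y


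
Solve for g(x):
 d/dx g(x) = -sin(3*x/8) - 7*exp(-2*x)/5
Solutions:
 g(x) = C1 + 8*cos(3*x/8)/3 + 7*exp(-2*x)/10


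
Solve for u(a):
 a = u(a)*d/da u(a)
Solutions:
 u(a) = -sqrt(C1 + a^2)
 u(a) = sqrt(C1 + a^2)


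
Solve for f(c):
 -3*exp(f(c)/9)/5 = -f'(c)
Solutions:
 f(c) = 9*log(-1/(C1 + 3*c)) + 9*log(45)


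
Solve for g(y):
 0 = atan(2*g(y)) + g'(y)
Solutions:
 Integral(1/atan(2*_y), (_y, g(y))) = C1 - y


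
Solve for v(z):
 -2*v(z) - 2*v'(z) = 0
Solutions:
 v(z) = C1*exp(-z)


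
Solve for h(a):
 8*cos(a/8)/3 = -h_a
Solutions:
 h(a) = C1 - 64*sin(a/8)/3


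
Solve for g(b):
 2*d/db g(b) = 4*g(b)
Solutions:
 g(b) = C1*exp(2*b)


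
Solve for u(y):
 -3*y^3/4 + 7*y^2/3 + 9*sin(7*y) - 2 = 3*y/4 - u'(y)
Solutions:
 u(y) = C1 + 3*y^4/16 - 7*y^3/9 + 3*y^2/8 + 2*y + 9*cos(7*y)/7


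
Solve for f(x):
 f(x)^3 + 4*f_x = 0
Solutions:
 f(x) = -sqrt(2)*sqrt(-1/(C1 - x))
 f(x) = sqrt(2)*sqrt(-1/(C1 - x))


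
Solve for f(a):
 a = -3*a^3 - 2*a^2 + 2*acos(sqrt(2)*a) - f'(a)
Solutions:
 f(a) = C1 - 3*a^4/4 - 2*a^3/3 - a^2/2 + 2*a*acos(sqrt(2)*a) - sqrt(2)*sqrt(1 - 2*a^2)


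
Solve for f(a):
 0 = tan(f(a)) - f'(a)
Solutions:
 f(a) = pi - asin(C1*exp(a))
 f(a) = asin(C1*exp(a))


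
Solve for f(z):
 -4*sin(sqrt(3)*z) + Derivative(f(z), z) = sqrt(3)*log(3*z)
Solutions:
 f(z) = C1 + sqrt(3)*z*(log(z) - 1) + sqrt(3)*z*log(3) - 4*sqrt(3)*cos(sqrt(3)*z)/3


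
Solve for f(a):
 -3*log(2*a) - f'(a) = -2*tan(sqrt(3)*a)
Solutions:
 f(a) = C1 - 3*a*log(a) - 3*a*log(2) + 3*a - 2*sqrt(3)*log(cos(sqrt(3)*a))/3


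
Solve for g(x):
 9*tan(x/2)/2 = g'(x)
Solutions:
 g(x) = C1 - 9*log(cos(x/2))


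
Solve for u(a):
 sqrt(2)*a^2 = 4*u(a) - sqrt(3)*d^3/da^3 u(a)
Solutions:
 u(a) = C3*exp(2^(2/3)*3^(5/6)*a/3) + sqrt(2)*a^2/4 + (C1*sin(2^(2/3)*3^(1/3)*a/2) + C2*cos(2^(2/3)*3^(1/3)*a/2))*exp(-2^(2/3)*3^(5/6)*a/6)


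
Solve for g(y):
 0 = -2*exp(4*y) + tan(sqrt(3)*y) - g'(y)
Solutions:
 g(y) = C1 - exp(4*y)/2 - sqrt(3)*log(cos(sqrt(3)*y))/3


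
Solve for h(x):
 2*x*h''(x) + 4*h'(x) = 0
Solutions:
 h(x) = C1 + C2/x


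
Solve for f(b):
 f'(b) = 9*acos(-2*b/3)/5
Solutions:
 f(b) = C1 + 9*b*acos(-2*b/3)/5 + 9*sqrt(9 - 4*b^2)/10


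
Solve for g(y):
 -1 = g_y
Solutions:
 g(y) = C1 - y


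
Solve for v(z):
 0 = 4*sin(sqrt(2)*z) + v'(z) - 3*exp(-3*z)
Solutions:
 v(z) = C1 + 2*sqrt(2)*cos(sqrt(2)*z) - exp(-3*z)


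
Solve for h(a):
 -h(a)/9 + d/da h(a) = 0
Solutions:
 h(a) = C1*exp(a/9)


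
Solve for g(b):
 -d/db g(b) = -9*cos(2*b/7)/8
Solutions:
 g(b) = C1 + 63*sin(2*b/7)/16


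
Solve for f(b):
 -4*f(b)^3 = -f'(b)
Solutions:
 f(b) = -sqrt(2)*sqrt(-1/(C1 + 4*b))/2
 f(b) = sqrt(2)*sqrt(-1/(C1 + 4*b))/2


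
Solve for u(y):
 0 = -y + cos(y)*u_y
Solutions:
 u(y) = C1 + Integral(y/cos(y), y)


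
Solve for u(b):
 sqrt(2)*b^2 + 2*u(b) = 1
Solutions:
 u(b) = -sqrt(2)*b^2/2 + 1/2


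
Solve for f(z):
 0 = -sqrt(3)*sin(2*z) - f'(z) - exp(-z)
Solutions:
 f(z) = C1 + sqrt(3)*cos(2*z)/2 + exp(-z)


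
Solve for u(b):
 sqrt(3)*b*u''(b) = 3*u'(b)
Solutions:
 u(b) = C1 + C2*b^(1 + sqrt(3))


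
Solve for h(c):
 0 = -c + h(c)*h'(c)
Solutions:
 h(c) = -sqrt(C1 + c^2)
 h(c) = sqrt(C1 + c^2)


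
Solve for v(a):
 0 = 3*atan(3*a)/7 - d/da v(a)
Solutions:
 v(a) = C1 + 3*a*atan(3*a)/7 - log(9*a^2 + 1)/14


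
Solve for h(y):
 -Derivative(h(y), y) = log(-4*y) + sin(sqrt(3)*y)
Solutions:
 h(y) = C1 - y*log(-y) - 2*y*log(2) + y + sqrt(3)*cos(sqrt(3)*y)/3


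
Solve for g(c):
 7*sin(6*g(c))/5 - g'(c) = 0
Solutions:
 -7*c/5 + log(cos(6*g(c)) - 1)/12 - log(cos(6*g(c)) + 1)/12 = C1


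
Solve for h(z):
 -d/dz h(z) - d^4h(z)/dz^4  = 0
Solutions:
 h(z) = C1 + C4*exp(-z) + (C2*sin(sqrt(3)*z/2) + C3*cos(sqrt(3)*z/2))*exp(z/2)


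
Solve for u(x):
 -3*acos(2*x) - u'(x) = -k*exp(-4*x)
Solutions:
 u(x) = C1 - k*exp(-4*x)/4 - 3*x*acos(2*x) + 3*sqrt(1 - 4*x^2)/2


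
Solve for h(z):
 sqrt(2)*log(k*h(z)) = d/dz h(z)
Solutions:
 li(k*h(z))/k = C1 + sqrt(2)*z


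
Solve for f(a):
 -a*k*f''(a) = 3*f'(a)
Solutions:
 f(a) = C1 + a^(((re(k) - 3)*re(k) + im(k)^2)/(re(k)^2 + im(k)^2))*(C2*sin(3*log(a)*Abs(im(k))/(re(k)^2 + im(k)^2)) + C3*cos(3*log(a)*im(k)/(re(k)^2 + im(k)^2)))


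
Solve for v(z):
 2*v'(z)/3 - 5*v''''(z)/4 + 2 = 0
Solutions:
 v(z) = C1 + C4*exp(2*15^(2/3)*z/15) - 3*z + (C2*sin(3^(1/6)*5^(2/3)*z/5) + C3*cos(3^(1/6)*5^(2/3)*z/5))*exp(-15^(2/3)*z/15)


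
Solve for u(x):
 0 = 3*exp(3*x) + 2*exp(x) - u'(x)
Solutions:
 u(x) = C1 + exp(3*x) + 2*exp(x)


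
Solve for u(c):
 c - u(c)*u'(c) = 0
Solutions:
 u(c) = -sqrt(C1 + c^2)
 u(c) = sqrt(C1 + c^2)


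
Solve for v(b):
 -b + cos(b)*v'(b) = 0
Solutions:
 v(b) = C1 + Integral(b/cos(b), b)


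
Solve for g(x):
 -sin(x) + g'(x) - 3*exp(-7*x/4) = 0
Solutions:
 g(x) = C1 - cos(x) - 12*exp(-7*x/4)/7


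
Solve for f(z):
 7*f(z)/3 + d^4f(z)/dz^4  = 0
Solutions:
 f(z) = (C1*sin(sqrt(2)*3^(3/4)*7^(1/4)*z/6) + C2*cos(sqrt(2)*3^(3/4)*7^(1/4)*z/6))*exp(-sqrt(2)*3^(3/4)*7^(1/4)*z/6) + (C3*sin(sqrt(2)*3^(3/4)*7^(1/4)*z/6) + C4*cos(sqrt(2)*3^(3/4)*7^(1/4)*z/6))*exp(sqrt(2)*3^(3/4)*7^(1/4)*z/6)


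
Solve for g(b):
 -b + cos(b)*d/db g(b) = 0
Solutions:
 g(b) = C1 + Integral(b/cos(b), b)


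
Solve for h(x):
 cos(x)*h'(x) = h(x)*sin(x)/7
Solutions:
 h(x) = C1/cos(x)^(1/7)


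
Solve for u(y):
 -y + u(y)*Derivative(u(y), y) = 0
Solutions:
 u(y) = -sqrt(C1 + y^2)
 u(y) = sqrt(C1 + y^2)


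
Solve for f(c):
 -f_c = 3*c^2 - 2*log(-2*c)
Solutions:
 f(c) = C1 - c^3 + 2*c*log(-c) + 2*c*(-1 + log(2))


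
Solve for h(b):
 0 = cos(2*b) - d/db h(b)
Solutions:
 h(b) = C1 + sin(2*b)/2


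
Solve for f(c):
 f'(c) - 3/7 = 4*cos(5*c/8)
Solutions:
 f(c) = C1 + 3*c/7 + 32*sin(5*c/8)/5


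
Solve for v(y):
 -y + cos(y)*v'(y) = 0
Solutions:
 v(y) = C1 + Integral(y/cos(y), y)


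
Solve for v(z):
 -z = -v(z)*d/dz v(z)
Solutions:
 v(z) = -sqrt(C1 + z^2)
 v(z) = sqrt(C1 + z^2)


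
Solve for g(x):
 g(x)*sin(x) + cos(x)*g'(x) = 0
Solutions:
 g(x) = C1*cos(x)


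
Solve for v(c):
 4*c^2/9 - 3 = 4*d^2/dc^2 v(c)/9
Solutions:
 v(c) = C1 + C2*c + c^4/12 - 27*c^2/8


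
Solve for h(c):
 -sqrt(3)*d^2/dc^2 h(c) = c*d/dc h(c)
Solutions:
 h(c) = C1 + C2*erf(sqrt(2)*3^(3/4)*c/6)


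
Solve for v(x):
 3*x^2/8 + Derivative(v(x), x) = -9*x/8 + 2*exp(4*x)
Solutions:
 v(x) = C1 - x^3/8 - 9*x^2/16 + exp(4*x)/2


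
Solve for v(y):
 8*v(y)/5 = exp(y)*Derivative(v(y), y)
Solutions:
 v(y) = C1*exp(-8*exp(-y)/5)


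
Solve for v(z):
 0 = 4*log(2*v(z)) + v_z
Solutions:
 Integral(1/(log(_y) + log(2)), (_y, v(z)))/4 = C1 - z


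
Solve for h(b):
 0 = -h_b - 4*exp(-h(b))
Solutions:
 h(b) = log(C1 - 4*b)


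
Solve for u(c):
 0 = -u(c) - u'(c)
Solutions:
 u(c) = C1*exp(-c)


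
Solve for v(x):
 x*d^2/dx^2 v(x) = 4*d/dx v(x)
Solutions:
 v(x) = C1 + C2*x^5


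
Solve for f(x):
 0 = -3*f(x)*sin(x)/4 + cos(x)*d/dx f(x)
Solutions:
 f(x) = C1/cos(x)^(3/4)


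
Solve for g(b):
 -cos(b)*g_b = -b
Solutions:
 g(b) = C1 + Integral(b/cos(b), b)


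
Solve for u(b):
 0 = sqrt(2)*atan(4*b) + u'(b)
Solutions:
 u(b) = C1 - sqrt(2)*(b*atan(4*b) - log(16*b^2 + 1)/8)


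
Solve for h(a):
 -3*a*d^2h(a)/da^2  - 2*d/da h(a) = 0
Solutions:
 h(a) = C1 + C2*a^(1/3)


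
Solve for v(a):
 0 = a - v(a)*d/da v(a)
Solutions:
 v(a) = -sqrt(C1 + a^2)
 v(a) = sqrt(C1 + a^2)


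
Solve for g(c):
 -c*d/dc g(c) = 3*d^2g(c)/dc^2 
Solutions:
 g(c) = C1 + C2*erf(sqrt(6)*c/6)


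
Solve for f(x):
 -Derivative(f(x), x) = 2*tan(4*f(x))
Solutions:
 f(x) = -asin(C1*exp(-8*x))/4 + pi/4
 f(x) = asin(C1*exp(-8*x))/4


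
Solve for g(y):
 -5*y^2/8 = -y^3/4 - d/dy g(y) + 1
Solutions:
 g(y) = C1 - y^4/16 + 5*y^3/24 + y


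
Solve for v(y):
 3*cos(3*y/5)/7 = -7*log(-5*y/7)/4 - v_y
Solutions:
 v(y) = C1 - 7*y*log(-y)/4 - 7*y*log(5)/4 + 7*y/4 + 7*y*log(7)/4 - 5*sin(3*y/5)/7


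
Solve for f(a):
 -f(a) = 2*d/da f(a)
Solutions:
 f(a) = C1*exp(-a/2)


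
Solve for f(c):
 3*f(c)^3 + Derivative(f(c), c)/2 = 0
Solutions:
 f(c) = -sqrt(2)*sqrt(-1/(C1 - 6*c))/2
 f(c) = sqrt(2)*sqrt(-1/(C1 - 6*c))/2


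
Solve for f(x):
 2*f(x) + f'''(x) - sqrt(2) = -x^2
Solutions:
 f(x) = C3*exp(-2^(1/3)*x) - x^2/2 + (C1*sin(2^(1/3)*sqrt(3)*x/2) + C2*cos(2^(1/3)*sqrt(3)*x/2))*exp(2^(1/3)*x/2) + sqrt(2)/2


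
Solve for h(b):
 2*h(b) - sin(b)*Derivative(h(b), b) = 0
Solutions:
 h(b) = C1*(cos(b) - 1)/(cos(b) + 1)


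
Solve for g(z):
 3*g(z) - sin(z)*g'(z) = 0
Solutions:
 g(z) = C1*(cos(z) - 1)^(3/2)/(cos(z) + 1)^(3/2)


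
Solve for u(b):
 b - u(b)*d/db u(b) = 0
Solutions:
 u(b) = -sqrt(C1 + b^2)
 u(b) = sqrt(C1 + b^2)


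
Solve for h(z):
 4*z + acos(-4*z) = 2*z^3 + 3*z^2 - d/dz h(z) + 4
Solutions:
 h(z) = C1 + z^4/2 + z^3 - 2*z^2 - z*acos(-4*z) + 4*z - sqrt(1 - 16*z^2)/4


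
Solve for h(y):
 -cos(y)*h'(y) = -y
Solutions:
 h(y) = C1 + Integral(y/cos(y), y)


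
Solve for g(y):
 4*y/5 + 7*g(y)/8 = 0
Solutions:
 g(y) = -32*y/35


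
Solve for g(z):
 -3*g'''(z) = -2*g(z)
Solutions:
 g(z) = C3*exp(2^(1/3)*3^(2/3)*z/3) + (C1*sin(2^(1/3)*3^(1/6)*z/2) + C2*cos(2^(1/3)*3^(1/6)*z/2))*exp(-2^(1/3)*3^(2/3)*z/6)


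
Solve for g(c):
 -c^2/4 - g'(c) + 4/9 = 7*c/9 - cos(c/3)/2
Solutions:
 g(c) = C1 - c^3/12 - 7*c^2/18 + 4*c/9 + 3*sin(c/3)/2


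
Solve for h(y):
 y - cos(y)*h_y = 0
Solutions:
 h(y) = C1 + Integral(y/cos(y), y)


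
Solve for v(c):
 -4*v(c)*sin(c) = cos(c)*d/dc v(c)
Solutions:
 v(c) = C1*cos(c)^4


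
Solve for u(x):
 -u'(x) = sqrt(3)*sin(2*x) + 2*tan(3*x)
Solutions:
 u(x) = C1 + 2*log(cos(3*x))/3 + sqrt(3)*cos(2*x)/2


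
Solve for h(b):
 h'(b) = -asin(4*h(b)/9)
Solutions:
 Integral(1/asin(4*_y/9), (_y, h(b))) = C1 - b


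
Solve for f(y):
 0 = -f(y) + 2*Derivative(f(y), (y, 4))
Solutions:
 f(y) = C1*exp(-2^(3/4)*y/2) + C2*exp(2^(3/4)*y/2) + C3*sin(2^(3/4)*y/2) + C4*cos(2^(3/4)*y/2)


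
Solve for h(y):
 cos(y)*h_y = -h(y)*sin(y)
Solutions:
 h(y) = C1*cos(y)


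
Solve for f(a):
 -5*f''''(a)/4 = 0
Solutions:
 f(a) = C1 + C2*a + C3*a^2 + C4*a^3


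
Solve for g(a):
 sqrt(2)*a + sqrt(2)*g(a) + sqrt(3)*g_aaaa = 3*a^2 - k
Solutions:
 g(a) = 3*sqrt(2)*a^2/2 - a - sqrt(2)*k/2 + (C1*sin(2^(5/8)*3^(7/8)*a/6) + C2*cos(2^(5/8)*3^(7/8)*a/6))*exp(-2^(5/8)*3^(7/8)*a/6) + (C3*sin(2^(5/8)*3^(7/8)*a/6) + C4*cos(2^(5/8)*3^(7/8)*a/6))*exp(2^(5/8)*3^(7/8)*a/6)


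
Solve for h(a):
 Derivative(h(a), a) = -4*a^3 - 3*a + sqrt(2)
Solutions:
 h(a) = C1 - a^4 - 3*a^2/2 + sqrt(2)*a


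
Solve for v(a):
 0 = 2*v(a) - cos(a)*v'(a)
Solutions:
 v(a) = C1*(sin(a) + 1)/(sin(a) - 1)


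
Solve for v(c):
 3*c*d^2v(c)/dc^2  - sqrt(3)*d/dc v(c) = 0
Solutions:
 v(c) = C1 + C2*c^(sqrt(3)/3 + 1)


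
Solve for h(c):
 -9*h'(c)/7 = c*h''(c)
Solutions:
 h(c) = C1 + C2/c^(2/7)


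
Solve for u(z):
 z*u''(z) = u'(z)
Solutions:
 u(z) = C1 + C2*z^2


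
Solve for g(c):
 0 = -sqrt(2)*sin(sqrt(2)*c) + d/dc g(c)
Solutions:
 g(c) = C1 - cos(sqrt(2)*c)


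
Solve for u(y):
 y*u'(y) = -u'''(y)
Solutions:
 u(y) = C1 + Integral(C2*airyai(-y) + C3*airybi(-y), y)


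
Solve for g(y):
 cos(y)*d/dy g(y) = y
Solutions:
 g(y) = C1 + Integral(y/cos(y), y)


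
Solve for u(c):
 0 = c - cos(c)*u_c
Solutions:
 u(c) = C1 + Integral(c/cos(c), c)


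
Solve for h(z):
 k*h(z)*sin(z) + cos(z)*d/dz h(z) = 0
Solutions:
 h(z) = C1*exp(k*log(cos(z)))


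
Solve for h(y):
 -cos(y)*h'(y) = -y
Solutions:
 h(y) = C1 + Integral(y/cos(y), y)


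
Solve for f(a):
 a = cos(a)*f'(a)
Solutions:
 f(a) = C1 + Integral(a/cos(a), a)


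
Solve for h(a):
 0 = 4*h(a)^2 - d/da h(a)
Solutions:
 h(a) = -1/(C1 + 4*a)


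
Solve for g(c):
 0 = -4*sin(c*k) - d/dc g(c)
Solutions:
 g(c) = C1 + 4*cos(c*k)/k


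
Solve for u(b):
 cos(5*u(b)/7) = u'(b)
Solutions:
 -b - 7*log(sin(5*u(b)/7) - 1)/10 + 7*log(sin(5*u(b)/7) + 1)/10 = C1


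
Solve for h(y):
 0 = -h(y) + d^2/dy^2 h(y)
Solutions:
 h(y) = C1*exp(-y) + C2*exp(y)


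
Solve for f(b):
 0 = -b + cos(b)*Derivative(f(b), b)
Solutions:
 f(b) = C1 + Integral(b/cos(b), b)


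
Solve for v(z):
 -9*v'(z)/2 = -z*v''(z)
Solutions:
 v(z) = C1 + C2*z^(11/2)


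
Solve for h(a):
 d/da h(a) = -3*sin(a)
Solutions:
 h(a) = C1 + 3*cos(a)


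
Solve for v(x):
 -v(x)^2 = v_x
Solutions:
 v(x) = 1/(C1 + x)


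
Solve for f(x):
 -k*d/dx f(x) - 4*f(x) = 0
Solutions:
 f(x) = C1*exp(-4*x/k)


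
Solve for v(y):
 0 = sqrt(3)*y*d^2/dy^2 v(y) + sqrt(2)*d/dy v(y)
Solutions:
 v(y) = C1 + C2*y^(1 - sqrt(6)/3)


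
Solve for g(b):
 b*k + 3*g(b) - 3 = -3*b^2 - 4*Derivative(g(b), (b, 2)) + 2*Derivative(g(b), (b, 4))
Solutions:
 g(b) = C1*exp(-b*sqrt(1 + sqrt(10)/2)) + C2*exp(b*sqrt(1 + sqrt(10)/2)) + C3*sin(b*sqrt(-1 + sqrt(10)/2)) + C4*cos(b*sqrt(-1 + sqrt(10)/2)) - b^2 - b*k/3 + 11/3


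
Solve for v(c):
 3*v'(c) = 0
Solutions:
 v(c) = C1


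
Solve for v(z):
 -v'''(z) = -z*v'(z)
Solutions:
 v(z) = C1 + Integral(C2*airyai(z) + C3*airybi(z), z)


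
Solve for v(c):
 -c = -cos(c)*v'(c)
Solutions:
 v(c) = C1 + Integral(c/cos(c), c)


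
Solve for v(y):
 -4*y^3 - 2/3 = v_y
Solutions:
 v(y) = C1 - y^4 - 2*y/3


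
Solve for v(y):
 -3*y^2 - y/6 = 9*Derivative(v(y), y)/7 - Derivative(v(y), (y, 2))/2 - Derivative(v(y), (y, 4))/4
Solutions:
 v(y) = C1 + C2*exp(-y*(-7*2^(2/3)*63^(1/3)/(81 + sqrt(6855))^(1/3) + 294^(1/3)*(81 + sqrt(6855))^(1/3))/42)*sin(3^(1/6)*y*(21*2^(2/3)*7^(1/3)/(81 + sqrt(6855))^(1/3) + 3^(2/3)*98^(1/3)*(81 + sqrt(6855))^(1/3))/42) + C3*exp(-y*(-7*2^(2/3)*63^(1/3)/(81 + sqrt(6855))^(1/3) + 294^(1/3)*(81 + sqrt(6855))^(1/3))/42)*cos(3^(1/6)*y*(21*2^(2/3)*7^(1/3)/(81 + sqrt(6855))^(1/3) + 3^(2/3)*98^(1/3)*(81 + sqrt(6855))^(1/3))/42) + C4*exp(y*(-7*2^(2/3)*63^(1/3)/(81 + sqrt(6855))^(1/3) + 294^(1/3)*(81 + sqrt(6855))^(1/3))/21) - 7*y^3/9 - 35*y^2/36 - 245*y/324


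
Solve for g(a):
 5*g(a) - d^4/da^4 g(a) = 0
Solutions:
 g(a) = C1*exp(-5^(1/4)*a) + C2*exp(5^(1/4)*a) + C3*sin(5^(1/4)*a) + C4*cos(5^(1/4)*a)


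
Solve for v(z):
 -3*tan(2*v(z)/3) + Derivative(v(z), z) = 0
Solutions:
 v(z) = -3*asin(C1*exp(2*z))/2 + 3*pi/2
 v(z) = 3*asin(C1*exp(2*z))/2


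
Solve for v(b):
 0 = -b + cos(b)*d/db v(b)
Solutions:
 v(b) = C1 + Integral(b/cos(b), b)


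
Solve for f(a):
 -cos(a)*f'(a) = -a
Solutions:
 f(a) = C1 + Integral(a/cos(a), a)


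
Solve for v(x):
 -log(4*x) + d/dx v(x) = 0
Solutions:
 v(x) = C1 + x*log(x) - x + x*log(4)


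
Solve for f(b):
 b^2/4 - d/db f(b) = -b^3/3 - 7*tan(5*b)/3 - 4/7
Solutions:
 f(b) = C1 + b^4/12 + b^3/12 + 4*b/7 - 7*log(cos(5*b))/15


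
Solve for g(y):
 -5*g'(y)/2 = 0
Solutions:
 g(y) = C1


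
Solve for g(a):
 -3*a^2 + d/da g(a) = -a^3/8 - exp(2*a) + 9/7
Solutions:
 g(a) = C1 - a^4/32 + a^3 + 9*a/7 - exp(2*a)/2


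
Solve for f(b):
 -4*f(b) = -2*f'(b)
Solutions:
 f(b) = C1*exp(2*b)


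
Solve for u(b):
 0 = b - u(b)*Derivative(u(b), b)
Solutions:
 u(b) = -sqrt(C1 + b^2)
 u(b) = sqrt(C1 + b^2)


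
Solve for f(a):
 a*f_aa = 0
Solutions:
 f(a) = C1 + C2*a


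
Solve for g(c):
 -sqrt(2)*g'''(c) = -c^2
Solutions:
 g(c) = C1 + C2*c + C3*c^2 + sqrt(2)*c^5/120


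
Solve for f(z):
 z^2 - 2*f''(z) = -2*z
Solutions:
 f(z) = C1 + C2*z + z^4/24 + z^3/6


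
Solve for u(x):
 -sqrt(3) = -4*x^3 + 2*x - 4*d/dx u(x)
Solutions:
 u(x) = C1 - x^4/4 + x^2/4 + sqrt(3)*x/4


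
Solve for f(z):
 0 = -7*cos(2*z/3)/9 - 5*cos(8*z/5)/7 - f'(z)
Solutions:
 f(z) = C1 - 7*sin(2*z/3)/6 - 25*sin(8*z/5)/56


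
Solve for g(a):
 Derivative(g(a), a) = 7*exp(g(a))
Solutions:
 g(a) = log(-1/(C1 + 7*a))


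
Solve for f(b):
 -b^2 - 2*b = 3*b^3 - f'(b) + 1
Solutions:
 f(b) = C1 + 3*b^4/4 + b^3/3 + b^2 + b


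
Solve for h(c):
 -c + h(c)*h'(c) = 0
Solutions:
 h(c) = -sqrt(C1 + c^2)
 h(c) = sqrt(C1 + c^2)


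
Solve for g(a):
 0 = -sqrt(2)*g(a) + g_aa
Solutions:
 g(a) = C1*exp(-2^(1/4)*a) + C2*exp(2^(1/4)*a)


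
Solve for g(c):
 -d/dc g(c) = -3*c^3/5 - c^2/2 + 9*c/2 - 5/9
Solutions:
 g(c) = C1 + 3*c^4/20 + c^3/6 - 9*c^2/4 + 5*c/9


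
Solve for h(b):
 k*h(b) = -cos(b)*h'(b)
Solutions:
 h(b) = C1*exp(k*(log(sin(b) - 1) - log(sin(b) + 1))/2)


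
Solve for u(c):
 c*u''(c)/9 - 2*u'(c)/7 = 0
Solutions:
 u(c) = C1 + C2*c^(25/7)


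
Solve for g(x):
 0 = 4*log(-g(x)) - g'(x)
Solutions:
 -li(-g(x)) = C1 + 4*x


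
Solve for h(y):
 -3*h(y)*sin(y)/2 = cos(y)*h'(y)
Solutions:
 h(y) = C1*cos(y)^(3/2)


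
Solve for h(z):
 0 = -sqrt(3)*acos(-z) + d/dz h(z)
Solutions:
 h(z) = C1 + sqrt(3)*(z*acos(-z) + sqrt(1 - z^2))


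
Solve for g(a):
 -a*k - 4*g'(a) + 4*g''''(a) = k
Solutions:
 g(a) = C1 + C4*exp(a) - a^2*k/8 - a*k/4 + (C2*sin(sqrt(3)*a/2) + C3*cos(sqrt(3)*a/2))*exp(-a/2)


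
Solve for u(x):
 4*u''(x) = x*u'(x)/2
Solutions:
 u(x) = C1 + C2*erfi(x/4)


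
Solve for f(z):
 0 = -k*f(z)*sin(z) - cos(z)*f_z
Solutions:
 f(z) = C1*exp(k*log(cos(z)))


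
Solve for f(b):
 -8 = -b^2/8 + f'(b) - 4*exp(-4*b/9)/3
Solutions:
 f(b) = C1 + b^3/24 - 8*b - 3*exp(-4*b/9)


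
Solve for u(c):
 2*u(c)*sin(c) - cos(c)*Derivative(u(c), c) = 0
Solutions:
 u(c) = C1/cos(c)^2


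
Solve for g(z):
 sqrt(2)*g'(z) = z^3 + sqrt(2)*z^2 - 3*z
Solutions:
 g(z) = C1 + sqrt(2)*z^4/8 + z^3/3 - 3*sqrt(2)*z^2/4


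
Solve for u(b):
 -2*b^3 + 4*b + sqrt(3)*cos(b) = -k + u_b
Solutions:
 u(b) = C1 - b^4/2 + 2*b^2 + b*k + sqrt(3)*sin(b)


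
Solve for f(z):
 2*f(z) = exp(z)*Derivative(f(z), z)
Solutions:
 f(z) = C1*exp(-2*exp(-z))
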